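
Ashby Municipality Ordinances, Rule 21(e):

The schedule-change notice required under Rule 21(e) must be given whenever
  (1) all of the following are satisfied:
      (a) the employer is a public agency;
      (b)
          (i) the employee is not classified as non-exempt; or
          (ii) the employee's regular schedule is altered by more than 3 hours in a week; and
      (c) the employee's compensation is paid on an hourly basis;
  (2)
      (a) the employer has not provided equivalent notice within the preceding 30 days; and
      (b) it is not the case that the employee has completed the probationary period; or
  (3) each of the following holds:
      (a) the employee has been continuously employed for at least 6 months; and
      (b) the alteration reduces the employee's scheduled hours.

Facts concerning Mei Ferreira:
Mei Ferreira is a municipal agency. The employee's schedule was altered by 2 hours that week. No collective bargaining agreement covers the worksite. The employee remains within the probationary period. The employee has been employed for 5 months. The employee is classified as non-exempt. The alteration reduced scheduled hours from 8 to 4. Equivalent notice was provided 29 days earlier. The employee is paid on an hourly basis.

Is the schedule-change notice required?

No — not required.

(a) public agency — satisfied.
(i) not (non-exempt) — not met.
(ii) schedule shift > 3h — not met.
So (b) is not satisfied (F OR F).
(c) hourly-paid — holds.
So (1) is not satisfied (T AND F AND T).
(a) no recent notice — not met.
(b) not (past probation) — satisfied.
(2) = F AND T = false.
(a) tenure ≥ 6 mo. — not met.
(b) hours reduced — satisfied.
So (3) is not satisfied (F AND T).
So Overall is not satisfied (F OR F OR F).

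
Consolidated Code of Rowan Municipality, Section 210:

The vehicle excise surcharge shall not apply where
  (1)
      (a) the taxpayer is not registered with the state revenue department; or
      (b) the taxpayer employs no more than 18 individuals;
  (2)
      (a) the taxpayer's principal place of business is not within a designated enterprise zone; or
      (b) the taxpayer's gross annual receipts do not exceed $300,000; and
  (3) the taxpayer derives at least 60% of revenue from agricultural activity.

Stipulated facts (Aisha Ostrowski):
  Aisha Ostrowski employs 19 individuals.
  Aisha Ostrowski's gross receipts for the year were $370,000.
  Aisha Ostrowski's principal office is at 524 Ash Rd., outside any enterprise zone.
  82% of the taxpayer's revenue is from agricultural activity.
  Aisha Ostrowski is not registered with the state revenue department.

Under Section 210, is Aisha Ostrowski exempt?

Yes — exempt.

(a) not (state-registered) — satisfied.
(b) ≤ 18 employees — fails.
(1): T OR F → true.
(a) not (in enterprise zone) — holds.
(b) receipts ≤ $300,000 — not met.
(2) = T OR F = true.
(3) ≥60% agricultural — met.
So Overall is satisfied (T AND T AND T).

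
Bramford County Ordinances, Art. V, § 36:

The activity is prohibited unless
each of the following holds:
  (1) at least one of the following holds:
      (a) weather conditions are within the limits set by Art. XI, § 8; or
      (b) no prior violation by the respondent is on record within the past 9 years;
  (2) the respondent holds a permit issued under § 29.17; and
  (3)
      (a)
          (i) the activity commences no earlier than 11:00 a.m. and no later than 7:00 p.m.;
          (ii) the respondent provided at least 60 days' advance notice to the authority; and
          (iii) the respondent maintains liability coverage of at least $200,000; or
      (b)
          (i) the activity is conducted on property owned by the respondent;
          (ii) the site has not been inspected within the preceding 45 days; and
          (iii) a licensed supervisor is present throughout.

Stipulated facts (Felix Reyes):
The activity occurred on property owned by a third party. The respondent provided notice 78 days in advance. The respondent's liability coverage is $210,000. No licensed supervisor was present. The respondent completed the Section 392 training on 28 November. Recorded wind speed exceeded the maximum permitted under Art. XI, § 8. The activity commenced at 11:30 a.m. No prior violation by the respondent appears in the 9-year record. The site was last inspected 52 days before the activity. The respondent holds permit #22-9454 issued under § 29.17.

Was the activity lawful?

(a) weather ok — fails.
(b) no prior violation — holds.
So (1) is satisfied (F OR T).
(2) holds permit — holds.
(i) start within hours — satisfied.
(ii) ≥60 days' notice — met.
(iii) coverage ≥ $200,000 — satisfied.
So (a) is satisfied (T AND T AND T).
(i) own property — not met.
(ii) not (site inspected) — satisfied.
(iii) supervisor present — not satisfied.
(b): F AND T AND F → false.
(3) = T OR F = true.
So Overall is satisfied (T AND T AND T).

Yes — lawful.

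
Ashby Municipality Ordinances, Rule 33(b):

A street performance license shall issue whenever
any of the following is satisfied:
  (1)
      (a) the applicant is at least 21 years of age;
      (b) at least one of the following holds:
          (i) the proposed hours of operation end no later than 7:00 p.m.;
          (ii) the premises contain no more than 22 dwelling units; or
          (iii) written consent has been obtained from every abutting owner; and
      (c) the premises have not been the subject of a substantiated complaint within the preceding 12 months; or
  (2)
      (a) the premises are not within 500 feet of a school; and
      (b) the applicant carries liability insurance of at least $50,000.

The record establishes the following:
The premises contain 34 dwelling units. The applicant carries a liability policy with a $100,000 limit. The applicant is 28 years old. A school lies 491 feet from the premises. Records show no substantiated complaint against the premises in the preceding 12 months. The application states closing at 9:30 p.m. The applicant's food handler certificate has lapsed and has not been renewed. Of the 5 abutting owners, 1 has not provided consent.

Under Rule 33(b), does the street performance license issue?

(a) age ≥ 21 — met.
(i) closes by 7 p.m. — not satisfied.
(ii) ≤ 22 units — not met.
(iii) all abutters consent — fails.
(b) = F OR F OR F = false.
(c) no complaint in 12 mo. — met.
(1) = T AND F AND T = false.
(a) ≥500 ft from school — not met.
(b) insurance ≥ $50,000 — met.
So (2) is not satisfied (F AND T).
So Overall is not satisfied (F OR F).

No — denied.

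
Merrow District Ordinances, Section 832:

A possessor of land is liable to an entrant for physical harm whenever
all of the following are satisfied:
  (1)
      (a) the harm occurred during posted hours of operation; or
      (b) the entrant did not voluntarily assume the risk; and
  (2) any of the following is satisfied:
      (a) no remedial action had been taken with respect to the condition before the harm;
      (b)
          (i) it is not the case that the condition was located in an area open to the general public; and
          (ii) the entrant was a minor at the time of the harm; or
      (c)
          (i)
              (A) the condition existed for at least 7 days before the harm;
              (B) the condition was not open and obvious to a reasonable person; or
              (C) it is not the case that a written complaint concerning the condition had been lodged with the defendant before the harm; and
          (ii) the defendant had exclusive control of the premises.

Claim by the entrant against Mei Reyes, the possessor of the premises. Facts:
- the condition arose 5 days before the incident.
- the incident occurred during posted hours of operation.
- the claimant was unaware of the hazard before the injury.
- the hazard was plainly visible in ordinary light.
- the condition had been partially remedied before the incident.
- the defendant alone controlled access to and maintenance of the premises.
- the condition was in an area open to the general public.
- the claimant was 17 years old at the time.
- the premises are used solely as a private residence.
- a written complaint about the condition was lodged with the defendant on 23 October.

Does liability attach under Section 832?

(a) during posted hours — holds.
(b) no assumed risk — satisfied.
(1) = T OR T = true.
(a) no remedial action — not met.
(i) not (public area) — fails.
(ii) entrant a minor — holds.
(b): F AND T → false.
(A) condition ≥7 days old — not satisfied.
(B) not open/obvious — not satisfied.
(C) not (complaint lodged) — fails.
(i) = F OR F OR F = false.
(ii) exclusive control — met.
(c): F AND T → false.
(2) = F OR F OR F = false.
So Overall is not satisfied (T AND F).

No — not liable.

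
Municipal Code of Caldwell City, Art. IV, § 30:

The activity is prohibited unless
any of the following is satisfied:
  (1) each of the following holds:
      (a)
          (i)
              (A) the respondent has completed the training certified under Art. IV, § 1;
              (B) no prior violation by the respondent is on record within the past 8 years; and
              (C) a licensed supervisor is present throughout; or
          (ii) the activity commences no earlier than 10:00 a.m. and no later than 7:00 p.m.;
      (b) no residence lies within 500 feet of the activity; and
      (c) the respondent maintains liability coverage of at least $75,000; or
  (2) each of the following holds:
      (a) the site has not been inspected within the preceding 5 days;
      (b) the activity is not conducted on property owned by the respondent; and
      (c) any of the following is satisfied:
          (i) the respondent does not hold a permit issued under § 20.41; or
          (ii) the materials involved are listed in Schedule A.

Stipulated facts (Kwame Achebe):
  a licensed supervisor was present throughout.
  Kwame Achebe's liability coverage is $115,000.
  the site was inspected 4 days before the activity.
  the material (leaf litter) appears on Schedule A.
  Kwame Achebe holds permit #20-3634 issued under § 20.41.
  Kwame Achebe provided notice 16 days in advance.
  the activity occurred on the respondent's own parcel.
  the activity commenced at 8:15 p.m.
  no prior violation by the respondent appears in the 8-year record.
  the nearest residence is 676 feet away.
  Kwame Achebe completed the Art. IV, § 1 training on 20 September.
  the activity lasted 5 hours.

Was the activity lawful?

(A) training certified — satisfied.
(B) no prior violation — met.
(C) supervisor present — met.
So (i) is satisfied (T AND T AND T).
(ii) start within hours — not satisfied.
(a) = T OR F = true.
(b) no residence in 500 ft — satisfied.
(c) coverage ≥ $75,000 — met.
(1) = T AND T AND T = true.
(a) not (site inspected) — not met.
(b) not (own property) — not satisfied.
(i) not (holds permit) — not satisfied.
(ii) Schedule A material — satisfied.
So (c) is satisfied (F OR T).
(2): F AND F AND T → false.
So Overall is satisfied (T OR F).

Yes — lawful.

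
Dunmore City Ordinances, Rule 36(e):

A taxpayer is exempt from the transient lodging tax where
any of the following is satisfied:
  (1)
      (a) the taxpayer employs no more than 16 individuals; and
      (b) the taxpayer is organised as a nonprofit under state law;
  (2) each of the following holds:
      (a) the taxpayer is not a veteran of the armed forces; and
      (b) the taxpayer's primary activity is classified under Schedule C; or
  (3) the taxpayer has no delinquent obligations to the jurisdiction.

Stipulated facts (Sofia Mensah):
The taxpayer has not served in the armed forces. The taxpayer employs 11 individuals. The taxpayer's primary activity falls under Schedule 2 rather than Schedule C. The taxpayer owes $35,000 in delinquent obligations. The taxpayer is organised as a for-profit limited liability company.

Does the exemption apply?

(a) ≤ 16 employees — met.
(b) nonprofit — not satisfied.
(1): T AND F → false.
(a) not (veteran) — met.
(b) Schedule C activity — fails.
(2) = T AND F = false.
(3) no delinquency — fails.
So Overall is not satisfied (F OR F OR F).

No — not exempt.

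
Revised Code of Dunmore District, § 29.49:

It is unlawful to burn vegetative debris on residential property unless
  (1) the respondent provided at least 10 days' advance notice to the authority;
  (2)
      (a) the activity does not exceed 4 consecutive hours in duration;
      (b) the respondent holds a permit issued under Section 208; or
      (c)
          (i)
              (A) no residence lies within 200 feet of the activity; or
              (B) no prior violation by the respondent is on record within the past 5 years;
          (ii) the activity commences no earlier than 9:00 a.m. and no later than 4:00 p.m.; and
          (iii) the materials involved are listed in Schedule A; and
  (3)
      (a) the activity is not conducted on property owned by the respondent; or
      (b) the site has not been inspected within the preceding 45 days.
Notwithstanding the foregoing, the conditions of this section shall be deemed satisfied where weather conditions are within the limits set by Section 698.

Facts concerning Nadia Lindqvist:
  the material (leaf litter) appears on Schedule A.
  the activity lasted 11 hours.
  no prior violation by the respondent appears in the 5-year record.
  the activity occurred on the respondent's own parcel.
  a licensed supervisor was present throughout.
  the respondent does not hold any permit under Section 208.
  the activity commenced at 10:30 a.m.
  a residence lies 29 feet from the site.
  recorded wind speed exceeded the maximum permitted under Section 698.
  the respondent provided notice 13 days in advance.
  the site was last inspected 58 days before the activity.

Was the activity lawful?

(1) ≥10 days' notice — met.
(a) ≤ 4 hrs duration — not satisfied.
(b) holds permit — fails.
(A) no residence in 200 ft — not satisfied.
(B) no prior violation — holds.
So (i) is satisfied (F OR T).
(ii) start within hours — met.
(iii) Schedule A material — met.
So (c) is satisfied (T AND T AND T).
(2) = F OR F OR T = true.
(a) not (own property) — fails.
(b) not (site inspected) — holds.
(3) = F OR T = true.
So Overall is satisfied (T AND T AND T).
Exception (weather ok) — not satisfied.
Result: main true OR exception false → true.

Yes — lawful.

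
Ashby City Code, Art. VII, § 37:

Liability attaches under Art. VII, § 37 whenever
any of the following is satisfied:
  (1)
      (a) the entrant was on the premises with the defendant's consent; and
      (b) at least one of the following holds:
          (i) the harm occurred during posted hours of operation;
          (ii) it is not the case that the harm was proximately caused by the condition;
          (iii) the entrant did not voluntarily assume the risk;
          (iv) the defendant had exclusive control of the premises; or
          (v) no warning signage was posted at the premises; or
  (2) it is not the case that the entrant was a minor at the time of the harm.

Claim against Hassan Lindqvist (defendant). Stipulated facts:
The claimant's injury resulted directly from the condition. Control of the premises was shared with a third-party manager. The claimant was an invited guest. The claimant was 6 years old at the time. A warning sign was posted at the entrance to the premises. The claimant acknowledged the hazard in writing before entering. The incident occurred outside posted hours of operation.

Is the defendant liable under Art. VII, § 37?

(a) consent to enter — holds.
(i) during posted hours — not met.
(ii) not (proximate cause) — not satisfied.
(iii) no assumed risk — not met.
(iv) exclusive control — fails.
(v) no signage posted — not met.
(b): F OR F OR F OR F OR F → false.
So (1) is not satisfied (T AND F).
(2) not (entrant a minor) — fails.
Overall = F OR F = false.

No — not liable.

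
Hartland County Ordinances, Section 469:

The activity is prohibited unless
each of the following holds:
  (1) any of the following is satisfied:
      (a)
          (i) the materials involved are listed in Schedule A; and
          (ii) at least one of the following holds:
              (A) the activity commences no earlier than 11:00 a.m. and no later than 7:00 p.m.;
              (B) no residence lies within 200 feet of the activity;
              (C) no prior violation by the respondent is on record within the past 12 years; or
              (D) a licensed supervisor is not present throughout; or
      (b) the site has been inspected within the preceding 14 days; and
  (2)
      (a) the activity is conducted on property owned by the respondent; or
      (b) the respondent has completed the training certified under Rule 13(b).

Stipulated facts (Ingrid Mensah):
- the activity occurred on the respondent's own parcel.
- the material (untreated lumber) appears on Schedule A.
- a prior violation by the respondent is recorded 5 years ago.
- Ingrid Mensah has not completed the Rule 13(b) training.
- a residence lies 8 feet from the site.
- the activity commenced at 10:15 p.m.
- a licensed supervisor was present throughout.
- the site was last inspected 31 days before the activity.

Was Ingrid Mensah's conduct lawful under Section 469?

No — unlawful.

(i) Schedule A material — met.
(A) start within hours — fails.
(B) no residence in 200 ft — not met.
(C) no prior violation — not satisfied.
(D) not (supervisor present) — not satisfied.
(ii) = F OR F OR F OR F = false.
So (a) is not satisfied (T AND F).
(b) site inspected — not satisfied.
(1): F OR F → false.
(a) own property — holds.
(b) training certified — not met.
(2): T OR F → true.
Overall = F AND T = false.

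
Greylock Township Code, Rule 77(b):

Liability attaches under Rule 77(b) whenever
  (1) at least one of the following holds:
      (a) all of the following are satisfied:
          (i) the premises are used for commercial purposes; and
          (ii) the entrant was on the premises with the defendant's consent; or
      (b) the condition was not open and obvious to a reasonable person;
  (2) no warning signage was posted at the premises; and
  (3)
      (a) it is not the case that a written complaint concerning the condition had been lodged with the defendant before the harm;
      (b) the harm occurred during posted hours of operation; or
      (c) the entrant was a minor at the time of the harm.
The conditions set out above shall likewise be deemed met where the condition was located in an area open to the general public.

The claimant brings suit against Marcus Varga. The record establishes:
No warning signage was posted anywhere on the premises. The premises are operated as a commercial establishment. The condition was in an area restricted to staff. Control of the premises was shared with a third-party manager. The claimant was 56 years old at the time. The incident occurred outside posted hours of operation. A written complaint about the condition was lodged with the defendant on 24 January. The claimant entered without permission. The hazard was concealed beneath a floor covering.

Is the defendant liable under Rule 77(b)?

No — not liable.

(i) commercial use — satisfied.
(ii) consent to enter — not met.
So (a) is not satisfied (T AND F).
(b) not open/obvious — holds.
(1): F OR T → true.
(2) no signage posted — satisfied.
(a) not (complaint lodged) — fails.
(b) during posted hours — not satisfied.
(c) entrant a minor — not satisfied.
(3) = F OR F OR F = false.
Overall = T AND T AND F = false.
Exception (public area) — not satisfied.
Result: main false OR exception false → false.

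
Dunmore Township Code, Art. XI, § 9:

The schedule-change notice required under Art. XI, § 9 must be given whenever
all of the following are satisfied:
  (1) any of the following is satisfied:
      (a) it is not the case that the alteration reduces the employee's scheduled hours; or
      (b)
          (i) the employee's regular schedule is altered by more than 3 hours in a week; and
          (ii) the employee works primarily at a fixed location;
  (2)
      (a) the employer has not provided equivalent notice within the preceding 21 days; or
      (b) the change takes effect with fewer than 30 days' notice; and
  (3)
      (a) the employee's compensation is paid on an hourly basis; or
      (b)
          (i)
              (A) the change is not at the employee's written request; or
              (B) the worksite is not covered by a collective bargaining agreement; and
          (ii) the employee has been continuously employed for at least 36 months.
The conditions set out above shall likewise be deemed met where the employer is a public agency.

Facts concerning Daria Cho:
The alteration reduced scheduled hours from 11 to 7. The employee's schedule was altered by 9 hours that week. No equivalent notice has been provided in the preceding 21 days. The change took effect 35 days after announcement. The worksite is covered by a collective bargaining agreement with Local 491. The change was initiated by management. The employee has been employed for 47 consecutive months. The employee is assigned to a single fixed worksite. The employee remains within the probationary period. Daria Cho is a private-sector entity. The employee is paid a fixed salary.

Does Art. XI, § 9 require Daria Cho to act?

(a) not (hours reduced) — not met.
(i) schedule shift > 3h — satisfied.
(ii) fixed location — satisfied.
So (b) is satisfied (T AND T).
(1) = F OR T = true.
(a) no recent notice — satisfied.
(b) < 30 days' notice — fails.
(2) = T OR F = true.
(a) hourly-paid — fails.
(A) not employee-requested — met.
(B) no CBA — not met.
So (i) is satisfied (T OR F).
(ii) tenure ≥ 36 mo. — holds.
(b) = T AND T = true.
So (3) is satisfied (F OR T).
So Overall is satisfied (T AND T AND T).
Exception (public agency) — not satisfied.
Result: main true OR exception false → true.

Yes — required.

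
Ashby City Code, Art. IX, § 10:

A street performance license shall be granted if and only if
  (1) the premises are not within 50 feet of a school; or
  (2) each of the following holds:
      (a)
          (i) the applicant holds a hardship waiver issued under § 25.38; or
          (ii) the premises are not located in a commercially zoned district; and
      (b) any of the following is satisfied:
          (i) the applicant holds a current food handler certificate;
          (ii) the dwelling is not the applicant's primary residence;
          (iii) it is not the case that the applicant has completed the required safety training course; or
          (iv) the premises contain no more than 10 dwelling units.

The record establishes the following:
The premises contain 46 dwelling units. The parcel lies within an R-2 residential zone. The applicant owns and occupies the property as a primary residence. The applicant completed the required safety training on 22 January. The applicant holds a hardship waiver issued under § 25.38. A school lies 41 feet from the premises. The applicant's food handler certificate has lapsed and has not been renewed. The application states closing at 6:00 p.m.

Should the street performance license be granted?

No — denied.

(1) ≥50 ft from school — not met.
(i) hardship waiver — satisfied.
(ii) not (commercially zoned) — holds.
(a): T OR T → true.
(i) food handler cert. — not met.
(ii) not (primary residence) — not satisfied.
(iii) not (safety training) — not met.
(iv) ≤ 10 units — fails.
(b) = F OR F OR F OR F = false.
(2): T AND F → false.
So Overall is not satisfied (F OR F).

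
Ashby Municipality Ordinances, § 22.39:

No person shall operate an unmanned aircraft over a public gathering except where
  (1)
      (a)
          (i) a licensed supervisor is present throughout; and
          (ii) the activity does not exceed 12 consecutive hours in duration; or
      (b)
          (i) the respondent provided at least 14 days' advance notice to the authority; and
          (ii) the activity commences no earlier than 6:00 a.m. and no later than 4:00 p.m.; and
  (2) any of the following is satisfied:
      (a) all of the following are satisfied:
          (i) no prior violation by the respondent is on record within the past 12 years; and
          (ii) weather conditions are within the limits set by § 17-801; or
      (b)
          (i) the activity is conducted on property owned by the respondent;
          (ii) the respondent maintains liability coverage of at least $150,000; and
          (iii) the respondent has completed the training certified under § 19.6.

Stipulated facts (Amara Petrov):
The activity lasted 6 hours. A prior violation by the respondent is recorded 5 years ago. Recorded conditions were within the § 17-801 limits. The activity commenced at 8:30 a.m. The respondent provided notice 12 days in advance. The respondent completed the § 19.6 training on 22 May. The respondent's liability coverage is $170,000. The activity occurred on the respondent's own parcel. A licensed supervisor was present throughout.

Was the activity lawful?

Yes — lawful.

(i) supervisor present — met.
(ii) ≤ 12 hrs duration — satisfied.
(a): T AND T → true.
(i) ≥14 days' notice — not met.
(ii) start within hours — met.
(b) = F AND T = false.
(1): T OR F → true.
(i) no prior violation — not met.
(ii) weather ok — met.
(a): F AND T → false.
(i) own property — holds.
(ii) coverage ≥ $150,000 — met.
(iii) training certified — met.
(b): T AND T AND T → true.
(2) = F OR T = true.
So Overall is satisfied (T AND T).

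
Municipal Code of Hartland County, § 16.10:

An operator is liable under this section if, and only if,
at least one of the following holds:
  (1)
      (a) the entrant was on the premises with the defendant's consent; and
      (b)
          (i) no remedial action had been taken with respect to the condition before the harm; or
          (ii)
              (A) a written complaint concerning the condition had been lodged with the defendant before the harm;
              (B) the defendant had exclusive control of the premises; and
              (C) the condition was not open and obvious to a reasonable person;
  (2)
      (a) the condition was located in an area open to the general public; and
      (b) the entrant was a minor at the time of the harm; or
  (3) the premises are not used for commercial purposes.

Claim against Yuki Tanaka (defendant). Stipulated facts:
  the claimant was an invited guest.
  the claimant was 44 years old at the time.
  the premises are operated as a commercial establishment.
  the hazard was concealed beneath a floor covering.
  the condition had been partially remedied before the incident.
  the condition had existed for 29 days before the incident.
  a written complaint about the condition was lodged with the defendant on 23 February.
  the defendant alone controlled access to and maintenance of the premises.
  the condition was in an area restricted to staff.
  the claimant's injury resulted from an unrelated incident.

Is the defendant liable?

(a) consent to enter — satisfied.
(i) no remedial action — not satisfied.
(A) complaint lodged — holds.
(B) exclusive control — satisfied.
(C) not open/obvious — met.
So (ii) is satisfied (T AND T AND T).
(b): F OR T → true.
(1) = T AND T = true.
(a) public area — fails.
(b) entrant a minor — not satisfied.
(2) = F AND F = false.
(3) not (commercial use) — not satisfied.
So Overall is satisfied (T OR F OR F).

Yes — liable.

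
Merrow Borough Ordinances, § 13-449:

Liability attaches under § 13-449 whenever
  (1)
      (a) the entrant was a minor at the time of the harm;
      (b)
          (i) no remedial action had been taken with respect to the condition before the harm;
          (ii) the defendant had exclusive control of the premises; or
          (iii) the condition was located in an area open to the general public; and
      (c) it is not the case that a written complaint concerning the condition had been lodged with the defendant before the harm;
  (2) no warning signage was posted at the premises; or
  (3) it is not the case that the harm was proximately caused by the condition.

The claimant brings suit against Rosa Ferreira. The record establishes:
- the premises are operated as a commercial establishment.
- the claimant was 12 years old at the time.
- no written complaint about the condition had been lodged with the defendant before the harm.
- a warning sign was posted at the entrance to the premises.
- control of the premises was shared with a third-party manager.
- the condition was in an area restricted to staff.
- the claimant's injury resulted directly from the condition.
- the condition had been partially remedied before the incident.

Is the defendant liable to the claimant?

(a) entrant a minor — satisfied.
(i) no remedial action — fails.
(ii) exclusive control — not satisfied.
(iii) public area — not met.
So (b) is not satisfied (F OR F OR F).
(c) not (complaint lodged) — met.
So (1) is not satisfied (T AND F AND T).
(2) no signage posted — not satisfied.
(3) not (proximate cause) — not met.
Overall = F OR F OR F = false.

No — not liable.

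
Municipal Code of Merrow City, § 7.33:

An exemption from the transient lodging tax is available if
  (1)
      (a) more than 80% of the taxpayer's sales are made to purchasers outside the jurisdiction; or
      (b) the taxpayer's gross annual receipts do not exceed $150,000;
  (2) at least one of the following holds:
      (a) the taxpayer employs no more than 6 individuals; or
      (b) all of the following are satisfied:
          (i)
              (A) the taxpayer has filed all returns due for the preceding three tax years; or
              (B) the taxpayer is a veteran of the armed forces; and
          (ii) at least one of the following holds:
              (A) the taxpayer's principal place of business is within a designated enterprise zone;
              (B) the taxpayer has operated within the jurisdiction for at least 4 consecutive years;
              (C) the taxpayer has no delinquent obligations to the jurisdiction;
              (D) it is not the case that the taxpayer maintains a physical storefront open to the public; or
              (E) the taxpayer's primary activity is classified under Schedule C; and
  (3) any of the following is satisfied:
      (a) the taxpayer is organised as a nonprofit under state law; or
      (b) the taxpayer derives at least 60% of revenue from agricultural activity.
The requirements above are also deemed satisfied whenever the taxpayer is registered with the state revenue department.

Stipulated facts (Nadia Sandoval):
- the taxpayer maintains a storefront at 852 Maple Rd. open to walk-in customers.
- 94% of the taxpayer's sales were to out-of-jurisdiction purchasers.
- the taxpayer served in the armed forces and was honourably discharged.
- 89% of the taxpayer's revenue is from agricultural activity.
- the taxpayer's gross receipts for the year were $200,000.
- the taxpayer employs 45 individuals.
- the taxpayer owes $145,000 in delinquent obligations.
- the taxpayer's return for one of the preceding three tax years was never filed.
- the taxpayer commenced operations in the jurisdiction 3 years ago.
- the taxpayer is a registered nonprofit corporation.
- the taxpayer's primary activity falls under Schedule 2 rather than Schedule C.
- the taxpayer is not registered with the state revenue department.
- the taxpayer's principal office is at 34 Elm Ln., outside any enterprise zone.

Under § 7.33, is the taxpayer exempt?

(a) >80% out-of-jur. sales — satisfied.
(b) receipts ≤ $150,000 — not met.
So (1) is satisfied (T OR F).
(a) ≤ 6 employees — fails.
(A) returns current — not satisfied.
(B) veteran — met.
So (i) is satisfied (F OR T).
(A) in enterprise zone — not met.
(B) ≥ 4 yrs in jurisdiction — not met.
(C) no delinquency — not satisfied.
(D) not (has storefront) — not satisfied.
(E) Schedule C activity — fails.
(ii): F OR F OR F OR F OR F → false.
(b) = T AND F = false.
(2): F OR F → false.
(a) nonprofit — met.
(b) ≥60% agricultural — satisfied.
(3): T OR T → true.
So Overall is not satisfied (T AND F AND T).
Exception (state-registered) — not satisfied.
Result: main false OR exception false → false.

No — not exempt.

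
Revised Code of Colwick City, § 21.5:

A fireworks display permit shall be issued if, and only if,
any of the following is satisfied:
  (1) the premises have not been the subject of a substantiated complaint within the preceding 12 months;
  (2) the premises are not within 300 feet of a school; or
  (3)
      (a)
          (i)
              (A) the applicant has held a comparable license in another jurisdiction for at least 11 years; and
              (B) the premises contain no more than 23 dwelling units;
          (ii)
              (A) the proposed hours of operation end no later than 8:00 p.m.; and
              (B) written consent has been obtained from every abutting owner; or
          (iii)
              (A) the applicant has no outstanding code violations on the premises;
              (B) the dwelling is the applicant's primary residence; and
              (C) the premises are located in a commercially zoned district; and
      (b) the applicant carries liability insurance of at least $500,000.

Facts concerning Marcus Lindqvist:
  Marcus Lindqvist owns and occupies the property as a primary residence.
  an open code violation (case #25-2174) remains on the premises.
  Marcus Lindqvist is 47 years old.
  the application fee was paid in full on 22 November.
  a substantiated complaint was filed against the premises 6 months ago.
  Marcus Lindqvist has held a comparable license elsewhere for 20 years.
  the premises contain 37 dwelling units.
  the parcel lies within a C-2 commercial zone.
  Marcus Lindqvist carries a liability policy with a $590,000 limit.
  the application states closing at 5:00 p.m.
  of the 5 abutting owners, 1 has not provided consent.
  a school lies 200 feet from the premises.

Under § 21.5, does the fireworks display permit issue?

No — denied.

(1) no complaint in 12 mo. — fails.
(2) ≥300 ft from school — fails.
(A) prior license ≥ 11 yr — holds.
(B) ≤ 23 units — fails.
(i) = T AND F = false.
(A) closes by 8 p.m. — satisfied.
(B) all abutters consent — not met.
So (ii) is not satisfied (T AND F).
(A) no code violations — not met.
(B) primary residence — holds.
(C) commercially zoned — satisfied.
So (iii) is not satisfied (F AND T AND T).
So (a) is not satisfied (F OR F OR F).
(b) insurance ≥ $500,000 — met.
(3): F AND T → false.
Overall: F OR F OR F → false.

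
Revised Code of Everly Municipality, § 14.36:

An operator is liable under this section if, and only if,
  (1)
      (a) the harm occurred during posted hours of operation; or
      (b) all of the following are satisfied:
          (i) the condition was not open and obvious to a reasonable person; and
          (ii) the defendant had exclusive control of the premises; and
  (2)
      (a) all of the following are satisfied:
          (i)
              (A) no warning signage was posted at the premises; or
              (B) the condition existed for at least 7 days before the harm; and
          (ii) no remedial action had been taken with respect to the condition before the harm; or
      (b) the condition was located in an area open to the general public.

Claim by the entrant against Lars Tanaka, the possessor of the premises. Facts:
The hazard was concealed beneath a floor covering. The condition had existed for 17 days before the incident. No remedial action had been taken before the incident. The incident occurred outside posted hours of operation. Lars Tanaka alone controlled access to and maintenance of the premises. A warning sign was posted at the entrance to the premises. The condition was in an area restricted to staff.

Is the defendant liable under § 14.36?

(a) during posted hours — fails.
(i) not open/obvious — holds.
(ii) exclusive control — met.
(b): T AND T → true.
(1): F OR T → true.
(A) no signage posted — not satisfied.
(B) condition ≥7 days old — holds.
So (i) is satisfied (F OR T).
(ii) no remedial action — holds.
(a) = T AND T = true.
(b) public area — fails.
(2): T OR F → true.
Overall: T AND T → true.

Yes — liable.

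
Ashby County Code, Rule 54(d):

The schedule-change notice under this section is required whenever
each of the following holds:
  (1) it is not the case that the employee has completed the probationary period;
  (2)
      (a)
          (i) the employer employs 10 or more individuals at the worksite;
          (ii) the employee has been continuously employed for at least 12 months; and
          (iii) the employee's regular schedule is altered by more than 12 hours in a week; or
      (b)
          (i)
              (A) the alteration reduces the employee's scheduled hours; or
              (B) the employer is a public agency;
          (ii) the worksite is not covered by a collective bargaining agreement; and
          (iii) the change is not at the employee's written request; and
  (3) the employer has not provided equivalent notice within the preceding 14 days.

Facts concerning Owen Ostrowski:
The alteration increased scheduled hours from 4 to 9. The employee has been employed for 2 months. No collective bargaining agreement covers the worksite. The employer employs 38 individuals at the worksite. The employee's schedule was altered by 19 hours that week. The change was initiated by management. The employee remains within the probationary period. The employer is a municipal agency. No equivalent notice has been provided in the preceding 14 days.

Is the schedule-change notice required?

Yes — required.

(1) not (past probation) — holds.
(i) ≥ 10 at site — satisfied.
(ii) tenure ≥ 12 mo. — not satisfied.
(iii) schedule shift > 12h — holds.
(a) = T AND F AND T = false.
(A) hours reduced — not met.
(B) public agency — satisfied.
So (i) is satisfied (F OR T).
(ii) no CBA — satisfied.
(iii) not employee-requested — holds.
So (b) is satisfied (T AND T AND T).
So (2) is satisfied (F OR T).
(3) no recent notice — holds.
Overall: T AND T AND T → true.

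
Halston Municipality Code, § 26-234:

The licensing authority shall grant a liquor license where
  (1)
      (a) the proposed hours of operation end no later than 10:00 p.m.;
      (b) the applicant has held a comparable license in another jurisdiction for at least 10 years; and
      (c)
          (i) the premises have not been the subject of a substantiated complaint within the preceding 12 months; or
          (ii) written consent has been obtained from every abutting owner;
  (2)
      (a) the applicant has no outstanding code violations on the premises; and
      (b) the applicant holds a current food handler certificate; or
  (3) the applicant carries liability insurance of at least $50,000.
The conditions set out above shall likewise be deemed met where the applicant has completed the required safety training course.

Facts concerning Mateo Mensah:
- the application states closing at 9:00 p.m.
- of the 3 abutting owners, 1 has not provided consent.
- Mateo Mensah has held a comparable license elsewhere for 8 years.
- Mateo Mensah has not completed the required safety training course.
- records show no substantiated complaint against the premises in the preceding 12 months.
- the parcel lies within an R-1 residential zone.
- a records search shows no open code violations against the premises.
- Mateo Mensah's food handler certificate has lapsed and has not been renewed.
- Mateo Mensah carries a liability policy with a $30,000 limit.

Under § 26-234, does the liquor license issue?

(a) closes by 10 p.m. — holds.
(b) prior license ≥ 10 yr — not satisfied.
(i) no complaint in 12 mo. — met.
(ii) all abutters consent — not met.
So (c) is satisfied (T OR F).
(1) = T AND F AND T = false.
(a) no code violations — satisfied.
(b) food handler cert. — not met.
(2) = T AND F = false.
(3) insurance ≥ $50,000 — fails.
Overall = F OR F OR F = false.
Exception (safety training) — not satisfied.
Result: main false OR exception false → false.

No — denied.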